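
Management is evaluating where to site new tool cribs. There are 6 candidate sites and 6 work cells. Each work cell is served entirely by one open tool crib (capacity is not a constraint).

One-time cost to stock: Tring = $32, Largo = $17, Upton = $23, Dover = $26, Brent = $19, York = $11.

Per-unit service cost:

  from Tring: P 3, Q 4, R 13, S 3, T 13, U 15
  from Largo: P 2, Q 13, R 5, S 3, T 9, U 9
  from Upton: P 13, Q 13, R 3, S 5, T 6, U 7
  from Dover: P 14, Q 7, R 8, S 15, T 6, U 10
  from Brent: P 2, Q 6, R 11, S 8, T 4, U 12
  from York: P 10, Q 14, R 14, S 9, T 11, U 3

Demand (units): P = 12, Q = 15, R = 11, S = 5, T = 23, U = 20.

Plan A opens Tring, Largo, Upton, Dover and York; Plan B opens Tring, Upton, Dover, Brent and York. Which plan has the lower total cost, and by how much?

Plan B is cheaper by 44.

Plan A: {Tring, Largo, Upton, Dover, York}: P→Largo 2·12=24, Q→Tring 4·15=60, R→Upton 3·11=33, S→Tring 3·5=15, T→Upton 6·23=138, U→York 3·20=60. Service 330; fixed 109; total 439.
Plan B: {Tring, Upton, Dover, Brent, York}: P→Brent 2·12=24, Q→Tring 4·15=60, R→Upton 3·11=33, S→Tring 3·5=15, T→Brent 4·23=92, U→York 3·20=60. Service 284; fixed 111; total 395.
Difference: |439 − 395| = 44.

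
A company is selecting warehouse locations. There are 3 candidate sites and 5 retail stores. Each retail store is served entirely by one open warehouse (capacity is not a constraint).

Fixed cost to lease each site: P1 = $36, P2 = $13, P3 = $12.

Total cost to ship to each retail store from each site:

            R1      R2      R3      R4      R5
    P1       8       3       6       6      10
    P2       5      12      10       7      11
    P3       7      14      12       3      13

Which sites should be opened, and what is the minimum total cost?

For any fixed open set, each retail store goes to its cheapest open site; total = fixed + service.
{P2}: R1→P2 5, R2→P2 12, R3→P2 10, R4→P2 7, R5→P2 11. Service 45; fixed 13; total 58.
{P3}: R1→P3 7, R2→P3 14, R3→P3 12, R4→P3 3, R5→P3 13. Service 49; fixed 12; total 61.
{P2, P3}: service 41 + fixed 25 = 66
{P1, P2, P3}: R1→P2 5, R2→P1 3, R3→P1 6, R4→P3 3, R5→P1 10. Service 27; fixed 61; total 88.
(All 7 nonempty subsets were checked; P2 only is lowest.)

Open P2 only; minimum total cost 58.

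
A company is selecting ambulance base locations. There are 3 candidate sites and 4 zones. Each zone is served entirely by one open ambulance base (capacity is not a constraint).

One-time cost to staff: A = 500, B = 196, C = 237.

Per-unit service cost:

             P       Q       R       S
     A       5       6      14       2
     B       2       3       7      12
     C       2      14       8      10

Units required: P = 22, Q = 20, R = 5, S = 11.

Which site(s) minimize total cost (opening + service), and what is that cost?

Open B only; minimum total cost 467.

For any fixed open set, each zone goes to its cheapest open site; total = fixed + service.
{B}: P→B 2·22=44, Q→B 3·20=60, R→B 7·5=35, S→B 12·11=132. Service 271; fixed 196; total 467.
{B, C}: service 249 + fixed 433 = 682
{C}: service 474 + fixed 237 = 711
{A, B, C}: service 161 + fixed 933 = 1094
No other subset beats 467.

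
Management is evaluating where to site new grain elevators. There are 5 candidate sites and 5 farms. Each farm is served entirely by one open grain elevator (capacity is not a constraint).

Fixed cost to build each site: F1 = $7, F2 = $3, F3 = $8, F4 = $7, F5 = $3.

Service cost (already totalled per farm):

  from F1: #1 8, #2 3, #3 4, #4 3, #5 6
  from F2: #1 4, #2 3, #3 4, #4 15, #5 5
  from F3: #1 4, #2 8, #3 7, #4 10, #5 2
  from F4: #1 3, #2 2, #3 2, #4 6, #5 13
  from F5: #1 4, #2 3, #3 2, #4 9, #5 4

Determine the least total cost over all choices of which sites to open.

Minimum total cost: 25

For any fixed open set, each farm goes to its cheapest open site; total = fixed + service.
{F5}: #1→F5 4, #2→F5 3, #3→F5 2, #4→F5 9, #5→F5 4. Service 22; fixed 3; total 25.
{F1, F5}: service 16 + fixed 10 = 26
{F4, F5}: service 17 + fixed 10 = 27
{F1, F2, F3, F4, F5}: #1→F4 3, #2→F4 2, #3→F4 2, #4→F1 3, #5→F3 2. Service 12; fixed 28; total 40.
No other subset beats 25.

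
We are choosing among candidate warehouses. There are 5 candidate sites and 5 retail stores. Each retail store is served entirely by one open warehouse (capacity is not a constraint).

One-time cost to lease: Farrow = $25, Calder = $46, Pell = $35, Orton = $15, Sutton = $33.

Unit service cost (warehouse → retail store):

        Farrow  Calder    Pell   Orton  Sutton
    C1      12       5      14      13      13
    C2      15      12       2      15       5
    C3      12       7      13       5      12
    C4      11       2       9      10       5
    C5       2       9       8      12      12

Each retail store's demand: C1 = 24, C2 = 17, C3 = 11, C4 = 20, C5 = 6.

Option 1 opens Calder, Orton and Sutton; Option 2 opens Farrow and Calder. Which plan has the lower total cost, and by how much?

Option 1 is cheaper by 76.

Option 1: {Calder, Orton, Sutton}: C1→Calder 5·24=120, C2→Sutton 5·17=85, C3→Orton 5·11=55, C4→Calder 2·20=40, C5→Calder 9·6=54. Service 354; fixed 94; total 448.
Option 2: {Farrow, Calder}: C1→Calder 5·24=120, C2→Calder 12·17=204, C3→Calder 7·11=77, C4→Calder 2·20=40, C5→Farrow 2·6=12. Service 453; fixed 71; total 524.
Difference: |448 − 524| = 76.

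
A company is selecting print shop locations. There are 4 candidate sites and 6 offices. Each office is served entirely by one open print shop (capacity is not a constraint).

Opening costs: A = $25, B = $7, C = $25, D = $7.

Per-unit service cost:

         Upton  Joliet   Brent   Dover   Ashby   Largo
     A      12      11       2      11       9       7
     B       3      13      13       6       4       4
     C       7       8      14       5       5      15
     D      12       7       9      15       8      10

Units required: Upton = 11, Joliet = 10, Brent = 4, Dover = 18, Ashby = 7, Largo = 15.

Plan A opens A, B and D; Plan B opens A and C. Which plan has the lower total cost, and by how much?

Plan A is cheaper by 99.

Plan A: {A, B, D}: Upton→B 3·11=33, Joliet→D 7·10=70, Brent→A 2·4=8, Dover→B 6·18=108, Ashby→B 4·7=28, Largo→B 4·15=60. Service 307; fixed 39; total 346.
Plan B: {A, C}: Upton→C 7·11=77, Joliet→C 8·10=80, Brent→A 2·4=8, Dover→C 5·18=90, Ashby→C 5·7=35, Largo→A 7·15=105. Service 395; fixed 50; total 445.
Difference: |346 − 445| = 99.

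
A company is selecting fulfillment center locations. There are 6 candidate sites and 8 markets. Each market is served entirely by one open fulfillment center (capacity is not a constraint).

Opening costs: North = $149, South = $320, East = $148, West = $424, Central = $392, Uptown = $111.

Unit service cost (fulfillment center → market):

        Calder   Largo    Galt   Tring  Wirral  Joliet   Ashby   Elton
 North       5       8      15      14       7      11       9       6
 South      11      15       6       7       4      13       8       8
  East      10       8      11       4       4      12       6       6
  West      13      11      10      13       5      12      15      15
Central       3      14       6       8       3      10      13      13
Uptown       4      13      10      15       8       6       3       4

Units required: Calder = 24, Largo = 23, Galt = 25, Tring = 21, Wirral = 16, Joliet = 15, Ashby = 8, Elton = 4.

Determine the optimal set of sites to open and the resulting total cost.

Open East and Uptown; minimum total cost 1067.

For any fixed open set, each market goes to its cheapest open site; total = fixed + service.
{East, Uptown}: Calder→Uptown 4·24=96, Largo→East 8·23=184, Galt→Uptown 10·25=250, Tring→East 4·21=84, Wirral→East 4·16=64, Joliet→Uptown 6·15=90, Ashby→Uptown 3·8=24, Elton→Uptown 4·4=16. Service 808; fixed 259; total 1067.
{North, East, Uptown}: service 808 + fixed 408 = 1216
{East}: Calder→East 10·24=240, Largo→East 8·23=184, Galt→East 11·25=275, Tring→East 4·21=84, Wirral→East 4·16=64, Joliet→East 12·15=180, Ashby→East 6·8=48, Elton→East 6·4=24. Service 1099; fixed 148; total 1247.
{North, South, East, West, Central, Uptown}: Calder→Central 3·24=72, Largo→North 8·23=184, Galt→South 6·25=150, Tring→East 4·21=84, Wirral→Central 3·16=48, Joliet→Uptown 6·15=90, Ashby→Uptown 3·8=24, Elton→Uptown 4·4=16. Service 668; fixed 1544; total 2212.
No other subset beats 1067.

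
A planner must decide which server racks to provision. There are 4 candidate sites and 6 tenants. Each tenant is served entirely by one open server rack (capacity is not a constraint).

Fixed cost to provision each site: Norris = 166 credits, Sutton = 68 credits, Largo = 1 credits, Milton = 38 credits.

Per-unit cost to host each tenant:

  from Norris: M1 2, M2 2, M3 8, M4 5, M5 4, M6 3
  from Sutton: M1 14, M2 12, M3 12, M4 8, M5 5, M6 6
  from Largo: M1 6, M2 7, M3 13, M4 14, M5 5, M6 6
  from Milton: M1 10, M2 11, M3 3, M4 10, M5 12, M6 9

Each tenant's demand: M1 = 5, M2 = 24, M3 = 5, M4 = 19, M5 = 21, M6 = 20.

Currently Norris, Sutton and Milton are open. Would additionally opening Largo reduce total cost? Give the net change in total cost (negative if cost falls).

No — net change +1 (cost rises by 1).

Current service cost with {Norris, Sutton, Milton}: 312.
Adding Largo: each tenant re-picks its cheapest; new service cost 312, saving 0.
Extra fixed cost: 1. Net change = 1 − 0 = 1.
(Totals: 584 → 585.)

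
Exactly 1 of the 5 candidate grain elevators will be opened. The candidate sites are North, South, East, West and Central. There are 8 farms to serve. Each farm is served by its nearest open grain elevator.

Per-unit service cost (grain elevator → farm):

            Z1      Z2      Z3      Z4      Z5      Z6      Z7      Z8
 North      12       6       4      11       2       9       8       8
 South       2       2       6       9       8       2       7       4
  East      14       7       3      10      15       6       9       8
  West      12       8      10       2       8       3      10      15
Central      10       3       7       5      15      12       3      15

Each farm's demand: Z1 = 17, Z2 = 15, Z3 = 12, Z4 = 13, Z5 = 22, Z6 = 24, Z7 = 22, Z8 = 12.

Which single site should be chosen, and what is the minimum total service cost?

With exactly 1 open, each farm uses its cheapest among the chosen.
{South}: Z1→South 2·17=34, Z2→South 2·15=30, Z3→South 6·12=72, Z4→South 9·13=117, Z5→South 8·22=176, Z6→South 2·24=48, Z7→South 7·22=154, Z8→South 4·12=48. Service cost 679.
{North}: service cost 1017
{West}: service cost 1118
Among all 5 size-1 choices, {South} is lowest.

Choose South only; total service cost 679.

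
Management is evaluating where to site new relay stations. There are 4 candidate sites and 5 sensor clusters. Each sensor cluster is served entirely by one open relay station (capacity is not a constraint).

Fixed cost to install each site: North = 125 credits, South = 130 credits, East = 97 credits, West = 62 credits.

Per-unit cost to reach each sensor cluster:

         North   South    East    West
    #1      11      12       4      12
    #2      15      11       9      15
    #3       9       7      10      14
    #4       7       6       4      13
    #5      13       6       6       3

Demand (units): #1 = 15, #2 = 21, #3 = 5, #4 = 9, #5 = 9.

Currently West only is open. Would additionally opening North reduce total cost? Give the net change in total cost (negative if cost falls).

Current service cost with {West}: 709.
Adding North: each sensor cluster re-picks its cheapest; new service cost 615, saving 94.
Extra fixed cost: 125. Net change = 125 − 94 = 31.
(Totals: 771 → 802.)

No — net change +31 (cost rises by 31).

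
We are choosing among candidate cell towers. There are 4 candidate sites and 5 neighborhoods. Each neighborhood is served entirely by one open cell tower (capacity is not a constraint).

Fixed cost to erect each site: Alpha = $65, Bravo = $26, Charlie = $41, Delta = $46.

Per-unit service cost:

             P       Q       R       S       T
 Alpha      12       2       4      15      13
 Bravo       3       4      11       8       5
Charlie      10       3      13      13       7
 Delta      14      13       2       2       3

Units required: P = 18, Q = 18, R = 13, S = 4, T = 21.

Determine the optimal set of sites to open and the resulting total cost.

For any fixed open set, each neighborhood goes to its cheapest open site; total = fixed + service.
{Bravo, Delta}: P→Bravo 3·18=54, Q→Bravo 4·18=72, R→Delta 2·13=26, S→Delta 2·4=8, T→Delta 3·21=63. Service 223; fixed 72; total 295.
{Bravo, Charlie, Delta}: service 205 + fixed 113 = 318
{Alpha, Bravo, Delta}: service 187 + fixed 137 = 324
{Alpha, Bravo, Charlie, Delta}: P→Bravo 3·18=54, Q→Alpha 2·18=36, R→Delta 2·13=26, S→Delta 2·4=8, T→Delta 3·21=63. Service 187; fixed 178; total 365.
No other subset beats 295.

Open Bravo and Delta; minimum total cost 295.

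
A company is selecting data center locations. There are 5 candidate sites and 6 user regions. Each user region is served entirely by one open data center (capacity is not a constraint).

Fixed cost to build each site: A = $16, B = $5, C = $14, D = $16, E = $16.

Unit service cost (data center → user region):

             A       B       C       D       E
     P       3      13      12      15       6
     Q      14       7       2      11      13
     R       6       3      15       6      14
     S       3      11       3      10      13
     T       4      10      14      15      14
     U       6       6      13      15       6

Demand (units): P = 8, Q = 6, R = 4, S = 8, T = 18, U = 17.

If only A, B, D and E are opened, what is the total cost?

Each user region is assigned to its cheapest site among the open ones.
{A, B, D, E}: P→A 3·8=24, Q→B 7·6=42, R→B 3·4=12, S→A 3·8=24, T→A 4·18=72, U→A 6·17=102. Service 276; fixed 53; total 329.

Total cost: 329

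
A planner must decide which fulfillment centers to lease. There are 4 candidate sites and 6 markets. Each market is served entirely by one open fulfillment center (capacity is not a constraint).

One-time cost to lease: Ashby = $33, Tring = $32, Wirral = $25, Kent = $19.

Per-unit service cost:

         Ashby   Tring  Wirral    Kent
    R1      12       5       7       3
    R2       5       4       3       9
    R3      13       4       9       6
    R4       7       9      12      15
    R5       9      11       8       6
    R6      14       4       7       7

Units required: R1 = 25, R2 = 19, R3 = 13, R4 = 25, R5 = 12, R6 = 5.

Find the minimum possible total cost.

Minimum total cost: 554

For any fixed open set, each market goes to its cheapest open site; total = fixed + service.
{Ashby, Tring, Kent}: R1→Kent 3·25=75, R2→Tring 4·19=76, R3→Tring 4·13=52, R4→Ashby 7·25=175, R5→Kent 6·12=72, R6→Tring 4·5=20. Service 470; fixed 84; total 554.
{Ashby, Tring, Wirral, Kent}: service 451 + fixed 109 = 560
{Ashby, Wirral, Kent}: service 492 + fixed 77 = 569
{Kent}: R1→Kent 3·25=75, R2→Kent 9·19=171, R3→Kent 6·13=78, R4→Kent 15·25=375, R5→Kent 6·12=72, R6→Kent 7·5=35. Service 806; fixed 19; total 825.
No other subset beats 554.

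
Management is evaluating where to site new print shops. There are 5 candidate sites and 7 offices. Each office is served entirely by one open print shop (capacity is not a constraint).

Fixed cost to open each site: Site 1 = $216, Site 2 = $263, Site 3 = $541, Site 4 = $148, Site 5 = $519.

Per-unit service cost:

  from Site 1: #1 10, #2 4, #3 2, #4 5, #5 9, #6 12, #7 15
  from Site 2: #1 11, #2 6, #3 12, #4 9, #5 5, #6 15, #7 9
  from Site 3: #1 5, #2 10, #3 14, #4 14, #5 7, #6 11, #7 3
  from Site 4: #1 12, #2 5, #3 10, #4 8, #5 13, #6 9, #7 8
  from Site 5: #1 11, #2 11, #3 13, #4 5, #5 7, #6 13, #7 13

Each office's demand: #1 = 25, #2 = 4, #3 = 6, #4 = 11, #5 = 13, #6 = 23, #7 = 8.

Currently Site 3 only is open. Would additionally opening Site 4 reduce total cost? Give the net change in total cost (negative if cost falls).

Current service cost with {Site 3}: 771.
Adding Site 4: each office re-picks its cheapest; new service cost 615, saving 156.
Extra fixed cost: 148. Net change = 148 − 156 = -8.
(Totals: 1312 → 1304.)

Yes — net change −8 (cost falls by 8).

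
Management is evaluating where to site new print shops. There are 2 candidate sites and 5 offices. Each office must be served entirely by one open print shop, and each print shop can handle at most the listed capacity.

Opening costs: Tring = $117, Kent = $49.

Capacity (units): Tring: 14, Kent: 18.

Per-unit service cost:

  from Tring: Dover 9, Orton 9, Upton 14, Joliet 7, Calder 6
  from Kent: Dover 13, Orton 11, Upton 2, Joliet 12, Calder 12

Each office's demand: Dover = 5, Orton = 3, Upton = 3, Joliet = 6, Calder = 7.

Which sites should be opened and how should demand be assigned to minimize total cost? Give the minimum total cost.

Minimum total cost: 354

Open {Tring, Kent}: Dover→Kent 13·5=65, Orton→Kent 11·3=33, Upton→Kent 2·3=6, Joliet→Tring 7·6=42, Calder→Tring 6·7=42.
Loads: Tring carries 13/14, Kent carries 11/18. Service 188; fixed 166; total 354.
Next best feasible plan costs 364.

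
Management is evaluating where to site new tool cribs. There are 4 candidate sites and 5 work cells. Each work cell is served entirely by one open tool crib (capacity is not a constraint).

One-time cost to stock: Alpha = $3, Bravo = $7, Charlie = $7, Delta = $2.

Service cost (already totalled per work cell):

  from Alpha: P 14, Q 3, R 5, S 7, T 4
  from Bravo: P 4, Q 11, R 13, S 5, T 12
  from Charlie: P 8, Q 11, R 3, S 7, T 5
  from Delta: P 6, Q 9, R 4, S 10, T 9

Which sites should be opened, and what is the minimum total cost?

For any fixed open set, each work cell goes to its cheapest open site; total = fixed + service.
{Alpha, Delta}: P→Delta 6, Q→Alpha 3, R→Delta 4, S→Alpha 7, T→Alpha 4. Service 24; fixed 5; total 29.
{Alpha, Bravo}: service 21 + fixed 10 = 31
{Alpha, Bravo, Delta}: service 20 + fixed 12 = 32
{Alpha, Bravo, Charlie, Delta}: service 19 + fixed 19 = 38
(All 15 nonempty subsets were checked; Alpha and Delta is lowest.)

Open Alpha and Delta; minimum total cost 29.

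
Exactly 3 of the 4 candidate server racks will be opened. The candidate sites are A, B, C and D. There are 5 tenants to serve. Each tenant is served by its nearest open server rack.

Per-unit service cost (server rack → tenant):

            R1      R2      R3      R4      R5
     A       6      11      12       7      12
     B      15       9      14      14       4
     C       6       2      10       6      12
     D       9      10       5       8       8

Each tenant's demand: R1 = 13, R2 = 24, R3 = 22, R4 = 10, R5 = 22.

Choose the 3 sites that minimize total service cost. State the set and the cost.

With exactly 3 open, each tenant uses its cheapest among the chosen.
{B, C, D}: R1→C 6·13=78, R2→C 2·24=48, R3→D 5·22=110, R4→C 6·10=60, R5→B 4·22=88. Service cost 384.
{A, C, D}: service cost 472
{A, B, C}: service cost 494
Among all 4 size-3 choices, {B, C, D} is lowest.

Choose B, C and D; total service cost 384.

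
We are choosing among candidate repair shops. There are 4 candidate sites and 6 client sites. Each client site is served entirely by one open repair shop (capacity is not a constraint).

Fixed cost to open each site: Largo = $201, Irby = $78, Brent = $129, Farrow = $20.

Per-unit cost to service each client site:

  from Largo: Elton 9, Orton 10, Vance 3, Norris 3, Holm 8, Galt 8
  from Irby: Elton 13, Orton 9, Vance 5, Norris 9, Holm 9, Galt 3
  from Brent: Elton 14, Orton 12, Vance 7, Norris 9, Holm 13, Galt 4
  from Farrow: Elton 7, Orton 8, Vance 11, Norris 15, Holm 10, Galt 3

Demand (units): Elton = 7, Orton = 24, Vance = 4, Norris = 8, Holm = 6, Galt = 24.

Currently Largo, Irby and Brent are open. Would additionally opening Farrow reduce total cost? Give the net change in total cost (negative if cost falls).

Current service cost with {Largo, Irby, Brent}: 435.
Adding Farrow: each client site re-picks its cheapest; new service cost 397, saving 38.
Extra fixed cost: 20. Net change = 20 − 38 = -18.
(Totals: 843 → 825.)

Yes — net change −18 (cost falls by 18).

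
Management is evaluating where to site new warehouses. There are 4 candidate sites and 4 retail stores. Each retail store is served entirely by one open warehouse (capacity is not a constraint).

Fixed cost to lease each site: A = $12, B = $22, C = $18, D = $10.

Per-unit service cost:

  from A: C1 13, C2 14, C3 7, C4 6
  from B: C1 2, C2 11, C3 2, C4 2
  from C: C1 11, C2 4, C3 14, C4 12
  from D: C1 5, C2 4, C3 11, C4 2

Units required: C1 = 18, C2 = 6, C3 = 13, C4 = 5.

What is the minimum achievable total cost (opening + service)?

For any fixed open set, each retail store goes to its cheapest open site; total = fixed + service.
{B, D}: C1→B 2·18=36, C2→D 4·6=24, C3→B 2·13=26, C4→B 2·5=10. Service 96; fixed 32; total 128.
{B, C}: C1→B 2·18=36, C2→C 4·6=24, C3→B 2·13=26, C4→B 2·5=10. Service 96; fixed 40; total 136.
{A, B, D}: service 96 + fixed 44 = 140
{A, B, C, D}: service 96 + fixed 62 = 158
No other subset beats 128.

Minimum total cost: 128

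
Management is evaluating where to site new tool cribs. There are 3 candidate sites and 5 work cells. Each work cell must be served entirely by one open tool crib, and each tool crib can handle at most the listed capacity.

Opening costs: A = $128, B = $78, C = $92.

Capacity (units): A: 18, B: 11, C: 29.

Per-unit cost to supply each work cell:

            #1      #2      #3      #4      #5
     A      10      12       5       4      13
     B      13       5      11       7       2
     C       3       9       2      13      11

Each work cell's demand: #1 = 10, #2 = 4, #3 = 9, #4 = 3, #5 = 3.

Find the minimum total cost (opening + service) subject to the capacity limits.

Minimum total cost: 248

Open {C}: #1→C 3·10=30, #2→C 9·4=36, #3→C 2·9=18, #4→C 13·3=39, #5→C 11·3=33.
Loads: C carries 29/29. Service 156; fixed 92; total 248.
Next best feasible plan costs 265.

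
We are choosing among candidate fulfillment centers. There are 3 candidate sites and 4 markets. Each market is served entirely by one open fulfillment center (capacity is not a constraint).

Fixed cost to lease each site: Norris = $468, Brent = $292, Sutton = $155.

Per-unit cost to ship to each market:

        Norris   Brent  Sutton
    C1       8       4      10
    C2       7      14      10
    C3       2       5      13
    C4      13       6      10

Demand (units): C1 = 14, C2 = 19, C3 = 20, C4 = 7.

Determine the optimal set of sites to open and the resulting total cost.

Open Brent only; minimum total cost 756.

For any fixed open set, each market goes to its cheapest open site; total = fixed + service.
{Brent}: C1→Brent 4·14=56, C2→Brent 14·19=266, C3→Brent 5·20=100, C4→Brent 6·7=42. Service 464; fixed 292; total 756.
{Sutton}: C1→Sutton 10·14=140, C2→Sutton 10·19=190, C3→Sutton 13·20=260, C4→Sutton 10·7=70. Service 660; fixed 155; total 815.
{Brent, Sutton}: C1→Brent 4·14=56, C2→Sutton 10·19=190, C3→Brent 5·20=100, C4→Brent 6·7=42. Service 388; fixed 447; total 835.
{Norris, Brent, Sutton}: C1→Brent 4·14=56, C2→Norris 7·19=133, C3→Norris 2·20=40, C4→Brent 6·7=42. Service 271; fixed 915; total 1186.
(All 7 nonempty subsets were checked; Brent only is lowest.)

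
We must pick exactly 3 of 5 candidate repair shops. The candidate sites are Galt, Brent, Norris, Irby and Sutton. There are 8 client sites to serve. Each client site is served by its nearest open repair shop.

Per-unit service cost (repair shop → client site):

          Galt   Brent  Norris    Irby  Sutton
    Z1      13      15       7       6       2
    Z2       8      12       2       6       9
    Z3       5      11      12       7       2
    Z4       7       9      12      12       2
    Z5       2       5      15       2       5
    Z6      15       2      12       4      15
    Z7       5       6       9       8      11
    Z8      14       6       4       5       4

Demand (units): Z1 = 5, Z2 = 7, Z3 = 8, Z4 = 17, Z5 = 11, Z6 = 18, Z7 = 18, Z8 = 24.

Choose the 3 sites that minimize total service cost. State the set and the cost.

With exactly 3 open, each client site uses its cheapest among the chosen.
{Galt, Brent, Sutton}: Z1→Sutton 2·5=10, Z2→Galt 8·7=56, Z3→Sutton 2·8=16, Z4→Sutton 2·17=34, Z5→Galt 2·11=22, Z6→Brent 2·18=36, Z7→Galt 5·18=90, Z8→Sutton 4·24=96. Service cost 360.
{Brent, Irby, Sutton}: service cost 364
{Brent, Norris, Sutton}: service cost 369
Among all 10 size-3 choices, {Galt, Brent, Sutton} is lowest.

Choose Galt, Brent and Sutton; total service cost 360.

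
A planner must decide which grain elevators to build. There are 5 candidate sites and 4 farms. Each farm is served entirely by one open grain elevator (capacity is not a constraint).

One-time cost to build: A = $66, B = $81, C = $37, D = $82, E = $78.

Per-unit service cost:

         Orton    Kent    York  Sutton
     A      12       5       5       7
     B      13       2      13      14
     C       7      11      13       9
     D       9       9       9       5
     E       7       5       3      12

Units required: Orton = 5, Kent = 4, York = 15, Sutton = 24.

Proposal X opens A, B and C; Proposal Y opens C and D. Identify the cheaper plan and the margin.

Proposal Y is cheaper by 25.

Proposal X: {A, B, C}: Orton→C 7·5=35, Kent→B 2·4=8, York→A 5·15=75, Sutton→A 7·24=168. Service 286; fixed 184; total 470.
Proposal Y: {C, D}: Orton→C 7·5=35, Kent→D 9·4=36, York→D 9·15=135, Sutton→D 5·24=120. Service 326; fixed 119; total 445.
Difference: |470 − 445| = 25.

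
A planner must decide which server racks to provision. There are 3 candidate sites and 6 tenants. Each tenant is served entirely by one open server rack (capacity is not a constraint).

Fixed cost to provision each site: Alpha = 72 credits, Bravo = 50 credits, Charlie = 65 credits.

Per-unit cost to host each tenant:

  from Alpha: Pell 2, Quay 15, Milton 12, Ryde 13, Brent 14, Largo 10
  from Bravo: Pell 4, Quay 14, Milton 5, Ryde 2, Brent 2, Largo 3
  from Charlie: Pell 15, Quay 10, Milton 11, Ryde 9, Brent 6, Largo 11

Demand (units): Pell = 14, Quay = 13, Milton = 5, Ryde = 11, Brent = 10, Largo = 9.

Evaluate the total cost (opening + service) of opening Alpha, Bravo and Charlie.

Each tenant is assigned to its cheapest site among the open ones.
{Alpha, Bravo, Charlie}: Pell→Alpha 2·14=28, Quay→Charlie 10·13=130, Milton→Bravo 5·5=25, Ryde→Bravo 2·11=22, Brent→Bravo 2·10=20, Largo→Bravo 3·9=27. Service 252; fixed 187; total 439.

Total cost: 439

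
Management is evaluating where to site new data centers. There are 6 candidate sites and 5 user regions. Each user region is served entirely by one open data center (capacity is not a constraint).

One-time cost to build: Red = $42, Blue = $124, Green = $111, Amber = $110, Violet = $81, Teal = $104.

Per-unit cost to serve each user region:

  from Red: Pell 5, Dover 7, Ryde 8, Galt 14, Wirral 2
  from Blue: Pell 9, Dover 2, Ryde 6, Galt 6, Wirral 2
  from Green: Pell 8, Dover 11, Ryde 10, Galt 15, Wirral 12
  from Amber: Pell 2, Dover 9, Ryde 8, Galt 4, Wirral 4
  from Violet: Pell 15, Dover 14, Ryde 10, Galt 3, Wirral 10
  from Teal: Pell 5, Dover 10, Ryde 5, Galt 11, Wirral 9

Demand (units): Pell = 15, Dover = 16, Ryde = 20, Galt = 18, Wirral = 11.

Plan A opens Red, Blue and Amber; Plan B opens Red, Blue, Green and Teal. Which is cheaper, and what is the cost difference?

Plan A: {Red, Blue, Amber}: Pell→Amber 2·15=30, Dover→Blue 2·16=32, Ryde→Blue 6·20=120, Galt→Amber 4·18=72, Wirral→Red 2·11=22. Service 276; fixed 276; total 552.
Plan B: {Red, Blue, Green, Teal}: Pell→Red 5·15=75, Dover→Blue 2·16=32, Ryde→Teal 5·20=100, Galt→Blue 6·18=108, Wirral→Red 2·11=22. Service 337; fixed 381; total 718.
Difference: |552 − 718| = 166.

Plan A is cheaper by 166.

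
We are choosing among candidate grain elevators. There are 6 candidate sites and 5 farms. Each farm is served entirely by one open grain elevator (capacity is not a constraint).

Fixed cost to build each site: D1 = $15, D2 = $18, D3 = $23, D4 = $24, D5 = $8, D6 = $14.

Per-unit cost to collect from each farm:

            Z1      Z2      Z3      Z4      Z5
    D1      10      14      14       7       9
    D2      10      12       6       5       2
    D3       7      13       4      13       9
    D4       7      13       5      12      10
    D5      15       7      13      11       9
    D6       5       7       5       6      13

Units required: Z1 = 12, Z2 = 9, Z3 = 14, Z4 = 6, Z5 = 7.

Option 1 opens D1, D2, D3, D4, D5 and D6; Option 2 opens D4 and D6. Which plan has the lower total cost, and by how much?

Option 1: {D1, D2, D3, D4, D5, D6}: Z1→D6 5·12=60, Z2→D5 7·9=63, Z3→D3 4·14=56, Z4→D2 5·6=30, Z5→D2 2·7=14. Service 223; fixed 102; total 325.
Option 2: {D4, D6}: Z1→D6 5·12=60, Z2→D6 7·9=63, Z3→D4 5·14=70, Z4→D6 6·6=36, Z5→D4 10·7=70. Service 299; fixed 38; total 337.
Difference: |325 − 337| = 12.

Option 1 is cheaper by 12.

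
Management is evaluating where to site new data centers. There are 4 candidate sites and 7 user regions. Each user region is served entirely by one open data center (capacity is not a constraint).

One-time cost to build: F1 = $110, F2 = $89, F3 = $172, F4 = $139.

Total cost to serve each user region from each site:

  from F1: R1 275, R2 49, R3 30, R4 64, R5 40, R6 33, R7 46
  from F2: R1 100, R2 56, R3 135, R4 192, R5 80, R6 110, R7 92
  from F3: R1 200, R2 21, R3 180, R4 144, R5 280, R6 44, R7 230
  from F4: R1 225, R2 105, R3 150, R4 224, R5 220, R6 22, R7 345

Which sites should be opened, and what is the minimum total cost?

For any fixed open set, each user region goes to its cheapest open site; total = fixed + service.
{F1, F2}: R1→F2 100, R2→F1 49, R3→F1 30, R4→F1 64, R5→F1 40, R6→F1 33, R7→F1 46. Service 362; fixed 199; total 561.
{F1}: service 537 + fixed 110 = 647
{F1, F2, F4}: service 351 + fixed 338 = 689
{F1, F2, F3, F4}: service 323 + fixed 510 = 833
No other subset beats 561.

Open F1 and F2; minimum total cost 561.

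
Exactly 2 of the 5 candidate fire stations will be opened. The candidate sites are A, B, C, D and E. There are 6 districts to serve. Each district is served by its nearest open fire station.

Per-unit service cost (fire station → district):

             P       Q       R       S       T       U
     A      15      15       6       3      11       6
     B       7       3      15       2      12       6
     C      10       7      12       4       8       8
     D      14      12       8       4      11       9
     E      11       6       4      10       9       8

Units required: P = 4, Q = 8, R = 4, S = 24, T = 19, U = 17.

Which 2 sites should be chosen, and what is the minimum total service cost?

Choose B and E; total service cost 389.

With exactly 2 open, each district uses its cheapest among the chosen.
{B, E}: P→B 7·4=28, Q→B 3·8=24, R→E 4·4=16, S→B 2·24=48, T→E 9·19=171, U→B 6·17=102. Service cost 389.
{B, C}: service cost 402
{A, B}: service cost 435
Among all 10 size-2 choices, {B, E} is lowest.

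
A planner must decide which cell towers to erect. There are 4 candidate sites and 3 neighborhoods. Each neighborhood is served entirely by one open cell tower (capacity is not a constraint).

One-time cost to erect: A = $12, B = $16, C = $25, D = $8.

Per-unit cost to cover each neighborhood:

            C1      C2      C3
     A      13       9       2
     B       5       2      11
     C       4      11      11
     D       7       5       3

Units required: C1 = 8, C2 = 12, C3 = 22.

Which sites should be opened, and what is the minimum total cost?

For any fixed open set, each neighborhood goes to its cheapest open site; total = fixed + service.
{A, B}: C1→B 5·8=40, C2→B 2·12=24, C3→A 2·22=44. Service 108; fixed 28; total 136.
{A, B, D}: service 108 + fixed 36 = 144
{A, B, C}: C1→C 4·8=32, C2→B 2·12=24, C3→A 2·22=44. Service 100; fixed 53; total 153.
{A, B, C, D}: service 100 + fixed 61 = 161
(All 15 nonempty subsets were checked; A and B is lowest.)

Open A and B; minimum total cost 136.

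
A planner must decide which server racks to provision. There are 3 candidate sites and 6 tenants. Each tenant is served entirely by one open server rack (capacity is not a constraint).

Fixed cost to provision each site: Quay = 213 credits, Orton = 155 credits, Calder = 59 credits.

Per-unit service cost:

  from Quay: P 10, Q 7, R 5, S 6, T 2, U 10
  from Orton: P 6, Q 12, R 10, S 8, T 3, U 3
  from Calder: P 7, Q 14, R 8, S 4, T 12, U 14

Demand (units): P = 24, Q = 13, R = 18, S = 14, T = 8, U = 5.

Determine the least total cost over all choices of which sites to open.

Minimum total cost: 743

For any fixed open set, each tenant goes to its cheapest open site; total = fixed + service.
{Quay, Calder}: P→Calder 7·24=168, Q→Quay 7·13=91, R→Quay 5·18=90, S→Calder 4·14=56, T→Quay 2·8=16, U→Quay 10·5=50. Service 471; fixed 272; total 743.
{Orton, Calder}: service 539 + fixed 214 = 753
{Calder}: service 716 + fixed 59 = 775
{Quay, Orton, Calder}: service 412 + fixed 427 = 839
No other subset beats 743.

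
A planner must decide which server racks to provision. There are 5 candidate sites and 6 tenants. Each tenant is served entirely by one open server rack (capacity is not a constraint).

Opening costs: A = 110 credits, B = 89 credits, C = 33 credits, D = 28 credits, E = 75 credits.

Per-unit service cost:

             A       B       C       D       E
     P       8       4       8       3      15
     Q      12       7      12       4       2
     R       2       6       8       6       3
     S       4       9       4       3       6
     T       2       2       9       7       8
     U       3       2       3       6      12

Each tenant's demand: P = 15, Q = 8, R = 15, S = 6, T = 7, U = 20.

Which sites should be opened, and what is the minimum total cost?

Open A and D; minimum total cost 337.

For any fixed open set, each tenant goes to its cheapest open site; total = fixed + service.
{A, D}: P→D 3·15=45, Q→D 4·8=32, R→A 2·15=30, S→D 3·6=18, T→A 2·7=14, U→A 3·20=60. Service 199; fixed 138; total 337.
{C, D}: P→D 3·15=45, Q→D 4·8=32, R→D 6·15=90, S→D 3·6=18, T→D 7·7=49, U→C 3·20=60. Service 294; fixed 61; total 355.
{B, D}: P→D 3·15=45, Q→D 4·8=32, R→B 6·15=90, S→D 3·6=18, T→B 2·7=14, U→B 2·20=40. Service 239; fixed 117; total 356.
{A, B, C, D, E}: P→D 3·15=45, Q→E 2·8=16, R→A 2·15=30, S→D 3·6=18, T→A 2·7=14, U→B 2·20=40. Service 163; fixed 335; total 498.
No other subset beats 337.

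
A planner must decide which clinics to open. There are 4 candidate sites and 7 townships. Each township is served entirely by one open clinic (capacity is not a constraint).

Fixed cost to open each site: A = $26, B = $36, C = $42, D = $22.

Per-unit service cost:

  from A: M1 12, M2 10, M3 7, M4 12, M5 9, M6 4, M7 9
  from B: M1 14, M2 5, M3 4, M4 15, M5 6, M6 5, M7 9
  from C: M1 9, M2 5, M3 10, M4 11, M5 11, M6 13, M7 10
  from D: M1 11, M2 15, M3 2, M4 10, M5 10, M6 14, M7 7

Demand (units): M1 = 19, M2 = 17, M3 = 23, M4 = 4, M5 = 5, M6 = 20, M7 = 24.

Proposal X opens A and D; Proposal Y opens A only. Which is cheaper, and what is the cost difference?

Proposal X is cheaper by 168.

Proposal X: {A, D}: M1→D 11·19=209, M2→A 10·17=170, M3→D 2·23=46, M4→D 10·4=40, M5→A 9·5=45, M6→A 4·20=80, M7→D 7·24=168. Service 758; fixed 48; total 806.
Proposal Y: {A}: M1→A 12·19=228, M2→A 10·17=170, M3→A 7·23=161, M4→A 12·4=48, M5→A 9·5=45, M6→A 4·20=80, M7→A 9·24=216. Service 948; fixed 26; total 974.
Difference: |806 − 974| = 168.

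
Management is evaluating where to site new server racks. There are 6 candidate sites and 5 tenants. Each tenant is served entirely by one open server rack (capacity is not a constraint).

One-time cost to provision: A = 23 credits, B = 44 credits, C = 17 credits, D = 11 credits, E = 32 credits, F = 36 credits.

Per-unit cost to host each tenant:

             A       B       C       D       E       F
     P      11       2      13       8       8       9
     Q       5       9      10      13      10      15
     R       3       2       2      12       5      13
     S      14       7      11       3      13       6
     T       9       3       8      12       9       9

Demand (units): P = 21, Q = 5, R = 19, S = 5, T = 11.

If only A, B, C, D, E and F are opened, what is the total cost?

Each tenant is assigned to its cheapest site among the open ones.
{A, B, C, D, E, F}: P→B 2·21=42, Q→A 5·5=25, R→B 2·19=38, S→D 3·5=15, T→B 3·11=33. Service 153; fixed 163; total 316.

Total cost: 316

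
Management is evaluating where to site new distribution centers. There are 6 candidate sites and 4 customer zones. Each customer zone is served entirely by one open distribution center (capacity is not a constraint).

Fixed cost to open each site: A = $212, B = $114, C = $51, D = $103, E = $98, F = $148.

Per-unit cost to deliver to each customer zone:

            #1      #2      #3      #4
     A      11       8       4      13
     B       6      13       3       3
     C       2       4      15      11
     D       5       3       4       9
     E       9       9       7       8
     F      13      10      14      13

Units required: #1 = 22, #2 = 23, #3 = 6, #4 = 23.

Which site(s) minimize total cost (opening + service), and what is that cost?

Open B and C; minimum total cost 388.

For any fixed open set, each customer zone goes to its cheapest open site; total = fixed + service.
{B, C}: #1→C 2·22=44, #2→C 4·23=92, #3→B 3·6=18, #4→B 3·23=69. Service 223; fixed 165; total 388.
{B, C, D}: service 200 + fixed 268 = 468
{B, D}: #1→D 5·22=110, #2→D 3·23=69, #3→B 3·6=18, #4→B 3·23=69. Service 266; fixed 217; total 483.
{A, B, C, D, E, F}: service 200 + fixed 726 = 926
No other subset beats 388.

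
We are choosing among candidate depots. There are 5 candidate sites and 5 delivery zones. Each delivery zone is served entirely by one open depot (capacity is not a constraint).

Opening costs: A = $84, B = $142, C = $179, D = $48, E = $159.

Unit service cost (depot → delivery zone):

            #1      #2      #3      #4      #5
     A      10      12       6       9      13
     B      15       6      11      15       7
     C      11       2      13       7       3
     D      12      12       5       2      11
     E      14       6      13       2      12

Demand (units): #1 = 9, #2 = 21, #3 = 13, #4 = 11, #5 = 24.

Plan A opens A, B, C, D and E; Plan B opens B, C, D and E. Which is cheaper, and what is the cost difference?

Plan A: {A, B, C, D, E}: #1→A 10·9=90, #2→C 2·21=42, #3→D 5·13=65, #4→D 2·11=22, #5→C 3·24=72. Service 291; fixed 612; total 903.
Plan B: {B, C, D, E}: #1→C 11·9=99, #2→C 2·21=42, #3→D 5·13=65, #4→D 2·11=22, #5→C 3·24=72. Service 300; fixed 528; total 828.
Difference: |903 − 828| = 75.

Plan B is cheaper by 75.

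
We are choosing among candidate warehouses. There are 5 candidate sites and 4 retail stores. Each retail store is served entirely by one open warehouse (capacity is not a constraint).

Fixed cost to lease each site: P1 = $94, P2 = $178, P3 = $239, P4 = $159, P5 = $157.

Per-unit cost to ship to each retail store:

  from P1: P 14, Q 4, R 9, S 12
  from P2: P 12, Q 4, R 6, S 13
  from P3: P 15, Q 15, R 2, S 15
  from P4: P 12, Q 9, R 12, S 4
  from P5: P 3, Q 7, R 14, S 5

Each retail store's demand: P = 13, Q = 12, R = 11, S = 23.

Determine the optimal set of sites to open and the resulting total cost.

For any fixed open set, each retail store goes to its cheapest open site; total = fixed + service.
{P5}: P→P5 3·13=39, Q→P5 7·12=84, R→P5 14·11=154, S→P5 5·23=115. Service 392; fixed 157; total 549.
{P1, P5}: service 301 + fixed 251 = 552
{P2, P5}: service 268 + fixed 335 = 603
{P1, P2, P3, P4, P5}: service 201 + fixed 827 = 1028
No other subset beats 549.

Open P5 only; minimum total cost 549.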